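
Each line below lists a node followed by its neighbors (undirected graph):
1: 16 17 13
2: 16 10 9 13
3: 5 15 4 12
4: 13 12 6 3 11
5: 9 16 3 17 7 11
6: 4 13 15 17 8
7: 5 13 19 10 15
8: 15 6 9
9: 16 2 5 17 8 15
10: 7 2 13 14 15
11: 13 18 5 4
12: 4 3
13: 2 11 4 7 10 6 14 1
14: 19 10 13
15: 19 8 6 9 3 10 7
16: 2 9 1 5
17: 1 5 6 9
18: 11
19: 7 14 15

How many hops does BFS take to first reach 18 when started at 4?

Level 0: 4
Level 1: 3, 6, 11, 12, 13
Level 2: 1, 2, 5, 7, 8, 10, 14, 15, 17, 18
Level 3: 9, 16, 19
18 first appears at level 2.

2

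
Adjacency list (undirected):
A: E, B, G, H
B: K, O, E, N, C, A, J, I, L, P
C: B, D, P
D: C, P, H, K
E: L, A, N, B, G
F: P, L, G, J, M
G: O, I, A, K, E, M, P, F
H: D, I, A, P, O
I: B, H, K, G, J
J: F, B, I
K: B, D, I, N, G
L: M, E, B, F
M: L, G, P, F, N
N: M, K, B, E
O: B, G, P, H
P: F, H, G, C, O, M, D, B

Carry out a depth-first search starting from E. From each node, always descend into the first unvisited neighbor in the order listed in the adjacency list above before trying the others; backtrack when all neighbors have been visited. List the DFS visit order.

E → L → M → G → O → B → K → D → C → P → F → J → I → H → A → N

Visit E
E → L
L → M
M → G
G → O
O → B
B → K
K → D
D → C
C → P
P → F
F → J
J → I
I → H
H → A
K → N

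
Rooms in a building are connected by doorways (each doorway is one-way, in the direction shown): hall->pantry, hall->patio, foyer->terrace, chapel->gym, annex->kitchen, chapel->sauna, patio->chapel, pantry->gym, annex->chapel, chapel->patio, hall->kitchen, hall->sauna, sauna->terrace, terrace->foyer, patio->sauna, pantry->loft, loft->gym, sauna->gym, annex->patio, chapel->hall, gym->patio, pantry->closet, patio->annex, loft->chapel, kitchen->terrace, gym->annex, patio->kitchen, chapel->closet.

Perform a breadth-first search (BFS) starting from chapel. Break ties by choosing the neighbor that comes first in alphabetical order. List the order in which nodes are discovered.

chapel closet gym hall patio sauna annex kitchen pantry terrace loft foyer

Visit chapel; enqueue closet, gym, hall, patio, sauna → queue [closet, gym, hall, patio, sauna]
Visit closet → queue [gym, hall, patio, sauna]
Visit gym; enqueue annex → queue [hall, patio, sauna, annex]
Visit hall; enqueue kitchen, pantry → queue [patio, sauna, annex, kitchen, pantry]
Visit patio → queue [sauna, annex, kitchen, pantry]
Visit sauna; enqueue terrace → queue [annex, kitchen, pantry, terrace]
Visit annex → queue [kitchen, pantry, terrace]
Visit kitchen → queue [pantry, terrace]
Visit pantry; enqueue loft → queue [terrace, loft]
Visit terrace; enqueue foyer → queue [loft, foyer]
Visit loft → queue [foyer]
Visit foyer → queue []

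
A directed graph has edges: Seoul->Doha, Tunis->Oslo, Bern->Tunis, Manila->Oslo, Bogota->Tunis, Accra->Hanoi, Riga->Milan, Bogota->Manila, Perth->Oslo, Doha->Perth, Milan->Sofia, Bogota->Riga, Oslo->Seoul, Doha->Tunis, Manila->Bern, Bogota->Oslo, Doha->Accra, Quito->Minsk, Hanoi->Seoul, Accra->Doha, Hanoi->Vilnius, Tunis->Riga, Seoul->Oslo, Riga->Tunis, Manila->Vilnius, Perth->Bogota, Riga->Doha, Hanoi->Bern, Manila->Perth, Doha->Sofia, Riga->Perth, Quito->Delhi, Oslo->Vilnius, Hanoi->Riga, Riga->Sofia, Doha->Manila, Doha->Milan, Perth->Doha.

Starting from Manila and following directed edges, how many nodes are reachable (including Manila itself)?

BFS from Manila visits: Manila, Vilnius, Perth, Oslo, Bern, Doha, Bogota, Seoul, Tunis, Sofia, Milan, Accra, Riga, Hanoi
Reachable nodes: 14 of 17 total.

14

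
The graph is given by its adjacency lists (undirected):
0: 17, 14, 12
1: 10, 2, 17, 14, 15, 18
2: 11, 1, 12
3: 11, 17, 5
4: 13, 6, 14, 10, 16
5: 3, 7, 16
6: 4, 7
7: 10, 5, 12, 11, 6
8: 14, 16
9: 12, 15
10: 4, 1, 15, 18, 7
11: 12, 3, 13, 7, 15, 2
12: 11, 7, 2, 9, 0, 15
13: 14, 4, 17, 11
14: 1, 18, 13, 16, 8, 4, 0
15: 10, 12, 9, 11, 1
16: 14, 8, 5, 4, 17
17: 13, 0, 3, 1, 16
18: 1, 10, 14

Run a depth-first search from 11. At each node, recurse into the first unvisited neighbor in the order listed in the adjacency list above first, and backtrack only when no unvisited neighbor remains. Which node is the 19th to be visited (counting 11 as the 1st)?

6

Visit 11
11 → 12
12 → 7
7 → 10
10 → 4
4 → 13
13 → 14
14 → 1
1 → 2
1 → 17
17 → 0
17 → 3
3 → 5
5 → 16
16 → 8
1 → 15
15 → 9
1 → 18
4 → 6

Visit order: 11, 12, 7, 10, 4, 13, 14, 1, 2, 17, 0, 3, 5, 16, 8, 15, 9, 18, 6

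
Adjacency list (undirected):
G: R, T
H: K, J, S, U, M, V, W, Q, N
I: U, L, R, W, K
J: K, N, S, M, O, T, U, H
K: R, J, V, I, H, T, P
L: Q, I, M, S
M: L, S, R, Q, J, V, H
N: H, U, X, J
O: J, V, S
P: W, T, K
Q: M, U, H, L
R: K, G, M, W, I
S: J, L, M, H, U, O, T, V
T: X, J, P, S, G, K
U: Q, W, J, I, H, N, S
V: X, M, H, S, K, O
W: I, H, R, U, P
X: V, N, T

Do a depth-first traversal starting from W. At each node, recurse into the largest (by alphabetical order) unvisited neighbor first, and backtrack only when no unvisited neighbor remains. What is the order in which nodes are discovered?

W, U, S, V, X, T, P, K, R, M, Q, L, I, H, N, J, O, G

Visit W
W → U
U → S
S → V
V → X
X → T
T → P
P → K
K → R
R → M
M → Q
Q → L
L → I
Q → H
H → N
N → J
J → O
R → G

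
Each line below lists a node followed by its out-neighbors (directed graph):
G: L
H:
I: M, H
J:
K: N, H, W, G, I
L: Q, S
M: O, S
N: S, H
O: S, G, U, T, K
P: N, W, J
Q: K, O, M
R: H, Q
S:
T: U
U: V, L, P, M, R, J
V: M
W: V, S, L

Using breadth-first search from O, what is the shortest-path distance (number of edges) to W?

Level 0: O
Level 1: G, K, S, T, U
Level 2: H, I, J, L, M, N, P, R, V, W
Level 3: Q
W first appears at level 2.

2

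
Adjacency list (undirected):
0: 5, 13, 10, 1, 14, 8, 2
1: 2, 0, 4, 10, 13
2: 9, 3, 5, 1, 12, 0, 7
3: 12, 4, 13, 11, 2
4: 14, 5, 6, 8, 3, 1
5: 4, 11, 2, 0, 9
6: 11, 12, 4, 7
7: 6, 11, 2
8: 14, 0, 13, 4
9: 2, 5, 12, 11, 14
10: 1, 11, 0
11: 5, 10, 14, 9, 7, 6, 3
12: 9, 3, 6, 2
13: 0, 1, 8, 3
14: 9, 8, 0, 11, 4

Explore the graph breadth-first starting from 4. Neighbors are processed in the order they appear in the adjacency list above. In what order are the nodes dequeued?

4 14 5 6 8 3 1 9 0 11 2 12 7 13 10

Visit 4; enqueue 14, 5, 6, 8, 3, 1 → queue [14, 5, 6, 8, 3, 1]
Visit 14; enqueue 9, 0, 11 → queue [5, 6, 8, 3, 1, 9, 0, 11]
Visit 5; enqueue 2 → queue [6, 8, 3, 1, 9, 0, 11, 2]
Visit 6; enqueue 12, 7 → queue [8, 3, 1, 9, 0, 11, 2, 12, 7]
Visit 8; enqueue 13 → queue [3, 1, 9, 0, 11, 2, 12, 7, 13]
Visit 3 → queue [1, 9, 0, 11, 2, 12, 7, 13]
Visit 1; enqueue 10 → queue [9, 0, 11, 2, 12, 7, 13, 10]
Visit 9 → queue [0, 11, 2, 12, 7, 13, 10]
Visit 0 → queue [11, 2, 12, 7, 13, 10]
Visit 11 → queue [2, 12, 7, 13, 10]
Visit 2 → queue [12, 7, 13, 10]
Visit 12 → queue [7, 13, 10]
Visit 7 → queue [13, 10]
Visit 13 → queue [10]
Visit 10 → queue []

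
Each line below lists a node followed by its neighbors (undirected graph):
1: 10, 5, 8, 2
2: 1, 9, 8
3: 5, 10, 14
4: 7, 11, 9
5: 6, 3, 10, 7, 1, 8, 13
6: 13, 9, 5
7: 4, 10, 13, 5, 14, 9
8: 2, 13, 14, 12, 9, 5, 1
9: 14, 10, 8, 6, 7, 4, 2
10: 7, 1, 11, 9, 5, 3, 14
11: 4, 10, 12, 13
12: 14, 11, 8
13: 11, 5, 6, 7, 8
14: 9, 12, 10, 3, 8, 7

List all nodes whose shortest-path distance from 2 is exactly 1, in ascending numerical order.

1, 8, 9

Level 0: 2
Level 1: 1, 8, 9
Level 2: 4, 5, 6, 7, 10, 12, 13, 14
Level 3: 3, 11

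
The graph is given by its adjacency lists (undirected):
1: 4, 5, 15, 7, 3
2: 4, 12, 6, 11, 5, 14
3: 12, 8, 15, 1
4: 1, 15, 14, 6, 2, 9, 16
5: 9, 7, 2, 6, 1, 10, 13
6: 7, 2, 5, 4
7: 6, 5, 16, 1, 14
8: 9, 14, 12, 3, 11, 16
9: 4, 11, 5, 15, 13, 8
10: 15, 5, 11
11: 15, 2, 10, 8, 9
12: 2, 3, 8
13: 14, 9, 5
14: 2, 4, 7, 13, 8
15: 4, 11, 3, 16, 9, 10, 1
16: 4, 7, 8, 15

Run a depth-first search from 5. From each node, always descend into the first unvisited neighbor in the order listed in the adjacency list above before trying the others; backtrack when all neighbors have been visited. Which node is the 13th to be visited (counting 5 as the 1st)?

6

Visit 5
5 → 9
9 → 4
4 → 1
1 → 15
15 → 11
11 → 2
2 → 12
12 → 3
3 → 8
8 → 14
14 → 7
7 → 6
7 → 16
14 → 13
11 → 10

Visit order: 5, 9, 4, 1, 15, 11, 2, 12, 3, 8, 14, 7, 6, 16, 13, 10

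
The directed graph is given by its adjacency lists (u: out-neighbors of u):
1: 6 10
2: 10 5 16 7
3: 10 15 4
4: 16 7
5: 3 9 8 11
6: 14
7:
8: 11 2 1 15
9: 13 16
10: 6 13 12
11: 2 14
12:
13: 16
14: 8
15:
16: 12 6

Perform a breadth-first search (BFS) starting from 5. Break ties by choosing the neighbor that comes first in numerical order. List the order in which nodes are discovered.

5, 3, 8, 9, 11, 4, 10, 15, 1, 2, 13, 16, 14, 7, 6, 12

Visit 5; enqueue 3, 8, 9, 11 → queue [3, 8, 9, 11]
Visit 3; enqueue 4, 10, 15 → queue [8, 9, 11, 4, 10, 15]
Visit 8; enqueue 1, 2 → queue [9, 11, 4, 10, 15, 1, 2]
Visit 9; enqueue 13, 16 → queue [11, 4, 10, 15, 1, 2, 13, 16]
Visit 11; enqueue 14 → queue [4, 10, 15, 1, 2, 13, 16, 14]
Visit 4; enqueue 7 → queue [10, 15, 1, 2, 13, 16, 14, 7]
Visit 10; enqueue 6, 12 → queue [15, 1, 2, 13, 16, 14, 7, 6, 12]
Visit 15 → queue [1, 2, 13, 16, 14, 7, 6, 12]
Visit 1 → queue [2, 13, 16, 14, 7, 6, 12]
Visit 2 → queue [13, 16, 14, 7, 6, 12]
Visit 13 → queue [16, 14, 7, 6, 12]
Visit 16 → queue [14, 7, 6, 12]
Visit 14 → queue [7, 6, 12]
Visit 7 → queue [6, 12]
Visit 6 → queue [12]
Visit 12 → queue []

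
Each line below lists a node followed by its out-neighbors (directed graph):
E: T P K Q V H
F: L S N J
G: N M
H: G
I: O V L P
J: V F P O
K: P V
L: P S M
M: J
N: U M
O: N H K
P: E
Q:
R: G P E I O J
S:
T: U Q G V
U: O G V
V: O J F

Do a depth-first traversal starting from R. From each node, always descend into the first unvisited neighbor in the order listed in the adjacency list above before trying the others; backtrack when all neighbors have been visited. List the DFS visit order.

R -> G -> N -> U -> O -> H -> K -> P -> E -> T -> Q -> V -> J -> F -> L -> S -> M -> I

Visit R
R → G
G → N
N → U
U → O
O → H
O → K
K → P
P → E
E → T
T → Q
T → V
V → J
J → F
F → L
L → S
L → M
R → I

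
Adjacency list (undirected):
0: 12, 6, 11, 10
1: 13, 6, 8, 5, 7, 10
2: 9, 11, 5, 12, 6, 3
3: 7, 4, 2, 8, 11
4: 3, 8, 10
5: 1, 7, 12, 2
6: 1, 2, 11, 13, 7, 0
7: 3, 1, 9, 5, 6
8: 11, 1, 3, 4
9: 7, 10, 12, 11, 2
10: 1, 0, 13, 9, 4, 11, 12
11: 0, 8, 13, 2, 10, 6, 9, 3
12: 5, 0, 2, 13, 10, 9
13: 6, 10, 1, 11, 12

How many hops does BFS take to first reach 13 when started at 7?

Level 0: 7
Level 1: 1, 3, 5, 6, 9
Level 2: 0, 2, 4, 8, 10, 11, 12, 13
13 first appears at level 2.

2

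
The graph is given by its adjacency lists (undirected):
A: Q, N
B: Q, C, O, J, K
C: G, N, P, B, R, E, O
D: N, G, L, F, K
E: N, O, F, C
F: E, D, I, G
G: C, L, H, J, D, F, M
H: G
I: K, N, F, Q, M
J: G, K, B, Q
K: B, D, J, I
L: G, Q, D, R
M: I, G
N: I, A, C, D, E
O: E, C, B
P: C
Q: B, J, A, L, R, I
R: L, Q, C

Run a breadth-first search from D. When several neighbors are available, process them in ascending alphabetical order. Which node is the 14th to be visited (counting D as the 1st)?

Visit D; enqueue F, G, K, L, N → queue [F, G, K, L, N]
Visit F; enqueue E, I → queue [G, K, L, N, E, I]
Visit G; enqueue C, H, J, M → queue [K, L, N, E, I, C, H, J, M]
Visit K; enqueue B → queue [L, N, E, I, C, H, J, M, B]
Visit L; enqueue Q, R → queue [N, E, I, C, H, J, M, B, Q, R]
Visit N; enqueue A → queue [E, I, C, H, J, M, B, Q, R, A]
Visit E; enqueue O → queue [I, C, H, J, M, B, Q, R, A, O]
Visit I → queue [C, H, J, M, B, Q, R, A, O]
Visit C; enqueue P → queue [H, J, M, B, Q, R, A, O, P]
Visit H → queue [J, M, B, Q, R, A, O, P]
Visit J → queue [M, B, Q, R, A, O, P]
Visit M → queue [B, Q, R, A, O, P]
Visit B → queue [Q, R, A, O, P]
Visit Q → queue [R, A, O, P]
Visit R → queue [A, O, P]
Visit A → queue [O, P]
Visit O → queue [P]
Visit P → queue []

Visit order: D, F, G, K, L, N, E, I, C, H, J, M, B, Q, R, A, O, P

Q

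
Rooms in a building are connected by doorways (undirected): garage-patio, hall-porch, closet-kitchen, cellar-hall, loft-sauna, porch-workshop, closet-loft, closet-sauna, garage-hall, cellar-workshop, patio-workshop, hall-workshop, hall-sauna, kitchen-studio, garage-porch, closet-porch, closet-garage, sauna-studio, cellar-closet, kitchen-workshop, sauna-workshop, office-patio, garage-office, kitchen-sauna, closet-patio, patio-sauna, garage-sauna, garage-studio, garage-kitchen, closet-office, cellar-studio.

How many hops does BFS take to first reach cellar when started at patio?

2

Level 0: patio
Level 1: closet, garage, office, sauna, workshop
Level 2: cellar, hall, kitchen, loft, porch, studio
cellar first appears at level 2.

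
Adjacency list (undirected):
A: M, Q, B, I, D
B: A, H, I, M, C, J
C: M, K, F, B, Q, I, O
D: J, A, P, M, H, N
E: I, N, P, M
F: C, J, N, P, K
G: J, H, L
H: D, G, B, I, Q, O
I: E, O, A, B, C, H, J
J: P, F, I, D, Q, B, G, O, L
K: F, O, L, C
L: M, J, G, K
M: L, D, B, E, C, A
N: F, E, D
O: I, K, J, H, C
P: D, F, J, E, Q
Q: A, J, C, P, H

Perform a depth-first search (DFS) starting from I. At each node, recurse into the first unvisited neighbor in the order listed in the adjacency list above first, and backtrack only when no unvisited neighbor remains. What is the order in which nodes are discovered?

Visit I
I → E
E → N
N → F
F → C
C → M
M → L
L → J
J → P
P → D
D → A
A → Q
Q → H
H → G
H → B
H → O
O → K

I, E, N, F, C, M, L, J, P, D, A, Q, H, G, B, O, K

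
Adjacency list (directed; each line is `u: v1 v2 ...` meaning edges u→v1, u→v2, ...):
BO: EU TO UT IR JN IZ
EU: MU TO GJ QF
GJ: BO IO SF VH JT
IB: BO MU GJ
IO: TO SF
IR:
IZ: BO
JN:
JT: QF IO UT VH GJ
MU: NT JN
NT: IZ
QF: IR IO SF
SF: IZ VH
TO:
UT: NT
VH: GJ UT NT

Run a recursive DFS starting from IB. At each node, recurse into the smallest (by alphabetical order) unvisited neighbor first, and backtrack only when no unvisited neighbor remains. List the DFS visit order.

IB → BO → EU → GJ → IO → SF → IZ → VH → NT → UT → TO → JT → QF → IR → MU → JN

Visit IB
IB → BO
BO → EU
EU → GJ
GJ → IO
IO → SF
SF → IZ
SF → VH
VH → NT
VH → UT
IO → TO
GJ → JT
JT → QF
QF → IR
EU → MU
MU → JN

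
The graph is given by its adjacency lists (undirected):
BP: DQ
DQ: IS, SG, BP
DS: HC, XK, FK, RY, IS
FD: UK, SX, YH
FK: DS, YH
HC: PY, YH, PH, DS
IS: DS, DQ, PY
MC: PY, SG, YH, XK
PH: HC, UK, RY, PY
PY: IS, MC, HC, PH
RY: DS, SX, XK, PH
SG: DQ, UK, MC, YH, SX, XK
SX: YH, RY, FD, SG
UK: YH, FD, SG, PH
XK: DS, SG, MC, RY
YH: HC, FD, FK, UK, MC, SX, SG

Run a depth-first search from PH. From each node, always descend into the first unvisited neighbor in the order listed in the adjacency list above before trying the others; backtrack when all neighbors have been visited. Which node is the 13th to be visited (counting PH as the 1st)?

SX

Visit PH
PH → HC
HC → PY
PY → IS
IS → DS
DS → XK
XK → SG
SG → DQ
DQ → BP
SG → UK
UK → YH
YH → FD
FD → SX
SX → RY
YH → FK
YH → MC

Visit order: PH, HC, PY, IS, DS, XK, SG, DQ, BP, UK, YH, FD, SX, RY, FK, MC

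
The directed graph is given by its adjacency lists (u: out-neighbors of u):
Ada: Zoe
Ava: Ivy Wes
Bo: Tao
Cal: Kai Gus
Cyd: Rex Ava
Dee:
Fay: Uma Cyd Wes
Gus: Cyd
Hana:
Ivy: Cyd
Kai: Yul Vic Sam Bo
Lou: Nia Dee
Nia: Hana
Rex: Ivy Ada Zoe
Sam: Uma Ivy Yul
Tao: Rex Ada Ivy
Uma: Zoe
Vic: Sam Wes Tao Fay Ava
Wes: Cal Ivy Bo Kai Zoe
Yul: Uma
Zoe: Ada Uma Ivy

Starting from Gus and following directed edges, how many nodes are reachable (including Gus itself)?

17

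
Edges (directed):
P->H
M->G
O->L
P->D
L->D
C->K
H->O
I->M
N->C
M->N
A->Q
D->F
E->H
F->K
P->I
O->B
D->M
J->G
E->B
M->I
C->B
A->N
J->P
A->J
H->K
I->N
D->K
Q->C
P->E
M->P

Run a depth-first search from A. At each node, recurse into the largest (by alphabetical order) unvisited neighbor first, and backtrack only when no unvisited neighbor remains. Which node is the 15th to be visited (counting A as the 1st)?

D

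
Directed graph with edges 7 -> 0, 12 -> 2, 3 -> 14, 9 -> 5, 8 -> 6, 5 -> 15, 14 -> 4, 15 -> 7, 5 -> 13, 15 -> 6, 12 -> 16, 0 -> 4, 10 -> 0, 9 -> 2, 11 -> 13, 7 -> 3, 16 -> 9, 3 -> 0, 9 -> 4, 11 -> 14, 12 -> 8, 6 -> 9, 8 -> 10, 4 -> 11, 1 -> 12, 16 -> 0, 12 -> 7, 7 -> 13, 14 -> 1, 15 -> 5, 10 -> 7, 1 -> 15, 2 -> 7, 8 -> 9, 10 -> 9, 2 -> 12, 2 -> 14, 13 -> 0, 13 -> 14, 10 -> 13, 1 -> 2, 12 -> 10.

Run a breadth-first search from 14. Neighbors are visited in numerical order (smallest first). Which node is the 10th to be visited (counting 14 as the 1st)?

Visit 14; enqueue 1, 4 → queue [1, 4]
Visit 1; enqueue 2, 12, 15 → queue [4, 2, 12, 15]
Visit 4; enqueue 11 → queue [2, 12, 15, 11]
Visit 2; enqueue 7 → queue [12, 15, 11, 7]
Visit 12; enqueue 8, 10, 16 → queue [15, 11, 7, 8, 10, 16]
Visit 15; enqueue 5, 6 → queue [11, 7, 8, 10, 16, 5, 6]
Visit 11; enqueue 13 → queue [7, 8, 10, 16, 5, 6, 13]
Visit 7; enqueue 0, 3 → queue [8, 10, 16, 5, 6, 13, 0, 3]
Visit 8; enqueue 9 → queue [10, 16, 5, 6, 13, 0, 3, 9]
Visit 10 → queue [16, 5, 6, 13, 0, 3, 9]
Visit 16 → queue [5, 6, 13, 0, 3, 9]
Visit 5 → queue [6, 13, 0, 3, 9]
Visit 6 → queue [13, 0, 3, 9]
Visit 13 → queue [0, 3, 9]
Visit 0 → queue [3, 9]
Visit 3 → queue [9]
Visit 9 → queue []

Visit order: 14, 1, 4, 2, 12, 15, 11, 7, 8, 10, 16, 5, 6, 13, 0, 3, 9

10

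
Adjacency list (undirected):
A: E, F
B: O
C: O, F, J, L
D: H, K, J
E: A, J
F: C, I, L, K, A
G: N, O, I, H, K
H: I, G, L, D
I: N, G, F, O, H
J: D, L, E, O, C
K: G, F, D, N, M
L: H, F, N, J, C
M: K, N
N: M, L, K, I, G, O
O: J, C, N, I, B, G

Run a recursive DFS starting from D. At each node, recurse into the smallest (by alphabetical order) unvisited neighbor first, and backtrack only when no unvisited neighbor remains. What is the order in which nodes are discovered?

D -> H -> G -> I -> F -> A -> E -> J -> C -> L -> N -> K -> M -> O -> B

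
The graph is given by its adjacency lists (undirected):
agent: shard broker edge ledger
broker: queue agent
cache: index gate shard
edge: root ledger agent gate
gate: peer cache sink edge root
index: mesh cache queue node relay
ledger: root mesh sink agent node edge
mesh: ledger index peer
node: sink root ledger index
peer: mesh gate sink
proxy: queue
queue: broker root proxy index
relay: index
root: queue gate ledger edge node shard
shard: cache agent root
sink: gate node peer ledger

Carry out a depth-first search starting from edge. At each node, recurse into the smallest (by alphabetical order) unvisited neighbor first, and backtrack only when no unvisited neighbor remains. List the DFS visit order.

Visit edge
edge → agent
agent → broker
broker → queue
queue → index
index → cache
cache → gate
gate → peer
peer → mesh
mesh → ledger
ledger → node
node → root
root → shard
node → sink
index → relay
queue → proxy

edge → agent → broker → queue → index → cache → gate → peer → mesh → ledger → node → root → shard → sink → relay → proxy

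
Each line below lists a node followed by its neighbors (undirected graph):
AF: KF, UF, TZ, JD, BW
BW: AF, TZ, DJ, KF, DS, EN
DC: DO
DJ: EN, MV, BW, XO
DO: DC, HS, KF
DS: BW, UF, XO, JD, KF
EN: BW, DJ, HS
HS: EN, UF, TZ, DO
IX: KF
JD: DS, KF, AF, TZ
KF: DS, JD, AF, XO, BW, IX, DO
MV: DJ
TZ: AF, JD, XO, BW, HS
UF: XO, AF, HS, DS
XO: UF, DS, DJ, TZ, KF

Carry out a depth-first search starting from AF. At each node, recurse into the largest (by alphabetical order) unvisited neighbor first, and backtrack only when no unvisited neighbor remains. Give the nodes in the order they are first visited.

Visit AF
AF → UF
UF → XO
XO → TZ
TZ → JD
JD → KF
KF → IX
KF → DS
DS → BW
BW → EN
EN → HS
HS → DO
DO → DC
EN → DJ
DJ → MV

AF, UF, XO, TZ, JD, KF, IX, DS, BW, EN, HS, DO, DC, DJ, MV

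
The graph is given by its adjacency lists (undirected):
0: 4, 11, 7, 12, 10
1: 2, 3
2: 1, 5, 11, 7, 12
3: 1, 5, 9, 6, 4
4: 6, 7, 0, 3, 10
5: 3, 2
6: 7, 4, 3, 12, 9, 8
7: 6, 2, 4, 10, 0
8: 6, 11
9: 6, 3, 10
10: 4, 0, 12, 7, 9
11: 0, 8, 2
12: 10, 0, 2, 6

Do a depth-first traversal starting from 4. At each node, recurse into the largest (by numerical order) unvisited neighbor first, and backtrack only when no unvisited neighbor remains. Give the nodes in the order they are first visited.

4, 10, 12, 6, 9, 3, 5, 2, 11, 8, 0, 7, 1

Visit 4
4 → 10
10 → 12
12 → 6
6 → 9
9 → 3
3 → 5
5 → 2
2 → 11
11 → 8
11 → 0
0 → 7
2 → 1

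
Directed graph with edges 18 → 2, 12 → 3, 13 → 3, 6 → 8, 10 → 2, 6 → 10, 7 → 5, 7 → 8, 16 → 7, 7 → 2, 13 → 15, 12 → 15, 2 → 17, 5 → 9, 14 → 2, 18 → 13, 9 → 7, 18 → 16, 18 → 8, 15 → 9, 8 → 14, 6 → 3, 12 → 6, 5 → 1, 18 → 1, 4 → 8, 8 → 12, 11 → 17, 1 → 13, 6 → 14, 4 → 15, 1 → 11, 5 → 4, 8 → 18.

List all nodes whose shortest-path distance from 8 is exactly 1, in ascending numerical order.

12, 14, 18

Level 0: 8
Level 1: 12, 14, 18
Level 2: 1, 2, 3, 6, 13, 15, 16
Level 3: 7, 9, 10, 11, 17
Level 4: 5
Level 5: 4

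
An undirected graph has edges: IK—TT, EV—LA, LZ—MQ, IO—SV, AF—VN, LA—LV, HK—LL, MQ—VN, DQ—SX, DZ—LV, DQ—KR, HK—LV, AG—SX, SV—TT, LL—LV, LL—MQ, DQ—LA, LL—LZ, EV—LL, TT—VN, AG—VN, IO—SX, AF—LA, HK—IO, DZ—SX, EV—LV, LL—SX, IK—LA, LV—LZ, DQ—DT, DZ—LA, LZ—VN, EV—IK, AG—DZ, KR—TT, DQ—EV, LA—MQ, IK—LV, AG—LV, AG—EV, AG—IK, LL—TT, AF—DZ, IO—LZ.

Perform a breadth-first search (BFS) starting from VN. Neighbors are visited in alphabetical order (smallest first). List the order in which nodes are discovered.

Visit VN; enqueue AF, AG, LZ, MQ, TT → queue [AF, AG, LZ, MQ, TT]
Visit AF; enqueue DZ, LA → queue [AG, LZ, MQ, TT, DZ, LA]
Visit AG; enqueue EV, IK, LV, SX → queue [LZ, MQ, TT, DZ, LA, EV, IK, LV, SX]
Visit LZ; enqueue IO, LL → queue [MQ, TT, DZ, LA, EV, IK, LV, SX, IO, LL]
Visit MQ → queue [TT, DZ, LA, EV, IK, LV, SX, IO, LL]
Visit TT; enqueue KR, SV → queue [DZ, LA, EV, IK, LV, SX, IO, LL, KR, SV]
Visit DZ → queue [LA, EV, IK, LV, SX, IO, LL, KR, SV]
Visit LA; enqueue DQ → queue [EV, IK, LV, SX, IO, LL, KR, SV, DQ]
Visit EV → queue [IK, LV, SX, IO, LL, KR, SV, DQ]
Visit IK → queue [LV, SX, IO, LL, KR, SV, DQ]
Visit LV; enqueue HK → queue [SX, IO, LL, KR, SV, DQ, HK]
Visit SX → queue [IO, LL, KR, SV, DQ, HK]
Visit IO → queue [LL, KR, SV, DQ, HK]
Visit LL → queue [KR, SV, DQ, HK]
Visit KR → queue [SV, DQ, HK]
Visit SV → queue [DQ, HK]
Visit DQ; enqueue DT → queue [HK, DT]
Visit HK → queue [DT]
Visit DT → queue []

VN AF AG LZ MQ TT DZ LA EV IK LV SX IO LL KR SV DQ HK DT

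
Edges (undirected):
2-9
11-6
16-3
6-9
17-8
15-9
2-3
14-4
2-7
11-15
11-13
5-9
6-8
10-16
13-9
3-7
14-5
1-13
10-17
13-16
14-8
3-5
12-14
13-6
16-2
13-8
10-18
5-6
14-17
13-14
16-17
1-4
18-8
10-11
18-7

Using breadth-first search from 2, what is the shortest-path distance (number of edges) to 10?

Level 0: 2
Level 1: 3, 7, 9, 16
Level 2: 5, 6, 10, 13, 15, 17, 18
Level 3: 1, 8, 11, 14
Level 4: 4, 12
10 first appears at level 2.

2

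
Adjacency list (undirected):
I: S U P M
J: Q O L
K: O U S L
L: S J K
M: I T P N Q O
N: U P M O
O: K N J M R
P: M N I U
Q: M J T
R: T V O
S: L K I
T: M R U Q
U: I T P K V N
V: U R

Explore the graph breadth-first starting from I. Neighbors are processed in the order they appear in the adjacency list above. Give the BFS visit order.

I -> S -> U -> P -> M -> L -> K -> T -> V -> N -> Q -> O -> J -> R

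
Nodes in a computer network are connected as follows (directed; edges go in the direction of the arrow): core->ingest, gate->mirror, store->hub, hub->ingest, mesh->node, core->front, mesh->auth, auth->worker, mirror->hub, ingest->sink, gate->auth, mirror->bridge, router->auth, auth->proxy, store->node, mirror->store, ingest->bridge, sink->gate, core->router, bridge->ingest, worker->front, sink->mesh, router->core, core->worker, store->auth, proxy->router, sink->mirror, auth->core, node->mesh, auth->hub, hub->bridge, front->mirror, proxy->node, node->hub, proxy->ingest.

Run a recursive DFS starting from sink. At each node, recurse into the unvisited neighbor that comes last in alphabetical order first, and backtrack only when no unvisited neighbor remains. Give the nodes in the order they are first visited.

sink, mirror, store, node, mesh, auth, worker, front, proxy, router, core, ingest, bridge, hub, gate

Visit sink
sink → mirror
mirror → store
store → node
node → mesh
mesh → auth
auth → worker
worker → front
auth → proxy
proxy → router
router → core
core → ingest
ingest → bridge
auth → hub
sink → gate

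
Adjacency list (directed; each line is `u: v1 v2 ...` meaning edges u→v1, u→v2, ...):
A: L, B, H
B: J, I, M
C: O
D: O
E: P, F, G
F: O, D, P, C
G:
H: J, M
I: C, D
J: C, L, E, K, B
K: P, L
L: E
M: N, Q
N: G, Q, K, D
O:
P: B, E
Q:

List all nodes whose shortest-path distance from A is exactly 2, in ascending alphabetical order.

E, I, J, M

Level 0: A
Level 1: B, H, L
Level 2: E, I, J, M
Level 3: C, D, F, G, K, N, P, Q
Level 4: O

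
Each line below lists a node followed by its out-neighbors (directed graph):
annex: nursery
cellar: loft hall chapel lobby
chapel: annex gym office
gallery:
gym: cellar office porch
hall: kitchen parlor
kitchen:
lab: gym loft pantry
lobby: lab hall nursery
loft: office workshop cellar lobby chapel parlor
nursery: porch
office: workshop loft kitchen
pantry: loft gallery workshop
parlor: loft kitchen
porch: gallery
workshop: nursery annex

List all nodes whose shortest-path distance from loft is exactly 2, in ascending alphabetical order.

Level 0: loft
Level 1: cellar, chapel, lobby, office, parlor, workshop
Level 2: annex, gym, hall, kitchen, lab, nursery
Level 3: pantry, porch
Level 4: gallery

annex, gym, hall, kitchen, lab, nursery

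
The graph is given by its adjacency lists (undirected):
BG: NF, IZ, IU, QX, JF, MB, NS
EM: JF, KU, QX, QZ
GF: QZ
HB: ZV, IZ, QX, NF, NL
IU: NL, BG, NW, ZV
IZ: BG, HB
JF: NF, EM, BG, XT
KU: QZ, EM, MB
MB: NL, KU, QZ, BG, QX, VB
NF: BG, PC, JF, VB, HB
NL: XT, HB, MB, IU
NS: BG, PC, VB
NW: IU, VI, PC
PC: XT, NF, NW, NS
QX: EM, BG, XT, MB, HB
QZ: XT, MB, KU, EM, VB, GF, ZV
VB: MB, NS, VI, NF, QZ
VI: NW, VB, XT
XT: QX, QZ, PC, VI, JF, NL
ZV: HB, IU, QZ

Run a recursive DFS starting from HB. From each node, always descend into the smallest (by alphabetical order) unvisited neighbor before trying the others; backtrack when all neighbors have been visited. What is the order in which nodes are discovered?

HB → IZ → BG → IU → NL → MB → KU → EM → JF → NF → PC → NS → VB → QZ → GF → XT → QX → VI → NW → ZV

Visit HB
HB → IZ
IZ → BG
BG → IU
IU → NL
NL → MB
MB → KU
KU → EM
EM → JF
JF → NF
NF → PC
PC → NS
NS → VB
VB → QZ
QZ → GF
QZ → XT
XT → QX
XT → VI
VI → NW
QZ → ZV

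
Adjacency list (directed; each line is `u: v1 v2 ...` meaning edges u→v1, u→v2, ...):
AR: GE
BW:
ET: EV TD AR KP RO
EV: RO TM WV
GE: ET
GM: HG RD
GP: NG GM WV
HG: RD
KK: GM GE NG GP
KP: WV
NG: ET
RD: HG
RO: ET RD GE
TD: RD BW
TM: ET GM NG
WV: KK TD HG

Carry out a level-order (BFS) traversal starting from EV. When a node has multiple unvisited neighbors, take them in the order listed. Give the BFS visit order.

EV -> RO -> TM -> WV -> ET -> RD -> GE -> GM -> NG -> KK -> TD -> HG -> AR -> KP -> GP -> BW

Visit EV; enqueue RO, TM, WV → queue [RO, TM, WV]
Visit RO; enqueue ET, RD, GE → queue [TM, WV, ET, RD, GE]
Visit TM; enqueue GM, NG → queue [WV, ET, RD, GE, GM, NG]
Visit WV; enqueue KK, TD, HG → queue [ET, RD, GE, GM, NG, KK, TD, HG]
Visit ET; enqueue AR, KP → queue [RD, GE, GM, NG, KK, TD, HG, AR, KP]
Visit RD → queue [GE, GM, NG, KK, TD, HG, AR, KP]
Visit GE → queue [GM, NG, KK, TD, HG, AR, KP]
Visit GM → queue [NG, KK, TD, HG, AR, KP]
Visit NG → queue [KK, TD, HG, AR, KP]
Visit KK; enqueue GP → queue [TD, HG, AR, KP, GP]
Visit TD; enqueue BW → queue [HG, AR, KP, GP, BW]
Visit HG → queue [AR, KP, GP, BW]
Visit AR → queue [KP, GP, BW]
Visit KP → queue [GP, BW]
Visit GP → queue [BW]
Visit BW → queue []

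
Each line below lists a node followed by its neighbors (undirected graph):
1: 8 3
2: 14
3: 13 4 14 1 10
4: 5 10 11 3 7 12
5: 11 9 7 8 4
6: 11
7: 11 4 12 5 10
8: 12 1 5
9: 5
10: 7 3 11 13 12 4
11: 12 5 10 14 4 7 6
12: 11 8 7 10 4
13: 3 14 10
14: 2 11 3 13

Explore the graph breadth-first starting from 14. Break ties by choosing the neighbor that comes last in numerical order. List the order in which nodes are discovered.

Visit 14; enqueue 13, 11, 3, 2 → queue [13, 11, 3, 2]
Visit 13; enqueue 10 → queue [11, 3, 2, 10]
Visit 11; enqueue 12, 7, 6, 5, 4 → queue [3, 2, 10, 12, 7, 6, 5, 4]
Visit 3; enqueue 1 → queue [2, 10, 12, 7, 6, 5, 4, 1]
Visit 2 → queue [10, 12, 7, 6, 5, 4, 1]
Visit 10 → queue [12, 7, 6, 5, 4, 1]
Visit 12; enqueue 8 → queue [7, 6, 5, 4, 1, 8]
Visit 7 → queue [6, 5, 4, 1, 8]
Visit 6 → queue [5, 4, 1, 8]
Visit 5; enqueue 9 → queue [4, 1, 8, 9]
Visit 4 → queue [1, 8, 9]
Visit 1 → queue [8, 9]
Visit 8 → queue [9]
Visit 9 → queue []

14 -> 13 -> 11 -> 3 -> 2 -> 10 -> 12 -> 7 -> 6 -> 5 -> 4 -> 1 -> 8 -> 9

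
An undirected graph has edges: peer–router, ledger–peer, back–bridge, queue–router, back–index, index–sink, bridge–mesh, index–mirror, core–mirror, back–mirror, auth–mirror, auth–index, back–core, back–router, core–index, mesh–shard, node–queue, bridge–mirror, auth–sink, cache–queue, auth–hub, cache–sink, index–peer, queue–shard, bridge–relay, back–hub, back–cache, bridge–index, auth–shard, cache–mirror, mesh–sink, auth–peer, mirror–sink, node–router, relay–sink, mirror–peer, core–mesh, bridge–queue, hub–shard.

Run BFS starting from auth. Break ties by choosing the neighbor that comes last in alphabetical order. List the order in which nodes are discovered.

auth -> sink -> shard -> peer -> mirror -> index -> hub -> relay -> mesh -> cache -> queue -> router -> ledger -> core -> bridge -> back -> node

Visit auth; enqueue sink, shard, peer, mirror, index, hub → queue [sink, shard, peer, mirror, index, hub]
Visit sink; enqueue relay, mesh, cache → queue [shard, peer, mirror, index, hub, relay, mesh, cache]
Visit shard; enqueue queue → queue [peer, mirror, index, hub, relay, mesh, cache, queue]
Visit peer; enqueue router, ledger → queue [mirror, index, hub, relay, mesh, cache, queue, router, ledger]
Visit mirror; enqueue core, bridge, back → queue [index, hub, relay, mesh, cache, queue, router, ledger, core, bridge, back]
Visit index → queue [hub, relay, mesh, cache, queue, router, ledger, core, bridge, back]
Visit hub → queue [relay, mesh, cache, queue, router, ledger, core, bridge, back]
Visit relay → queue [mesh, cache, queue, router, ledger, core, bridge, back]
Visit mesh → queue [cache, queue, router, ledger, core, bridge, back]
Visit cache → queue [queue, router, ledger, core, bridge, back]
Visit queue; enqueue node → queue [router, ledger, core, bridge, back, node]
Visit router → queue [ledger, core, bridge, back, node]
Visit ledger → queue [core, bridge, back, node]
Visit core → queue [bridge, back, node]
Visit bridge → queue [back, node]
Visit back → queue [node]
Visit node → queue []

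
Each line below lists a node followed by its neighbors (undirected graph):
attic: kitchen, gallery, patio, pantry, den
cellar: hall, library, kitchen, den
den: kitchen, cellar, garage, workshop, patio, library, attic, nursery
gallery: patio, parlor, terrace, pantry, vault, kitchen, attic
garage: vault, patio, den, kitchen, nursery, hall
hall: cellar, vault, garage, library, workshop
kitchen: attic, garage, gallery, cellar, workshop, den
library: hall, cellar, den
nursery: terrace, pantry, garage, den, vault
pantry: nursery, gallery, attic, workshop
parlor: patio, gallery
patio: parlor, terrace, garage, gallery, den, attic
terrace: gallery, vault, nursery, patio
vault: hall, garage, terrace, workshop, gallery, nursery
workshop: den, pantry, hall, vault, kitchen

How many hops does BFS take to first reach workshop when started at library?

2

Level 0: library
Level 1: cellar, den, hall
Level 2: attic, garage, kitchen, nursery, patio, vault, workshop
Level 3: gallery, pantry, parlor, terrace
workshop first appears at level 2.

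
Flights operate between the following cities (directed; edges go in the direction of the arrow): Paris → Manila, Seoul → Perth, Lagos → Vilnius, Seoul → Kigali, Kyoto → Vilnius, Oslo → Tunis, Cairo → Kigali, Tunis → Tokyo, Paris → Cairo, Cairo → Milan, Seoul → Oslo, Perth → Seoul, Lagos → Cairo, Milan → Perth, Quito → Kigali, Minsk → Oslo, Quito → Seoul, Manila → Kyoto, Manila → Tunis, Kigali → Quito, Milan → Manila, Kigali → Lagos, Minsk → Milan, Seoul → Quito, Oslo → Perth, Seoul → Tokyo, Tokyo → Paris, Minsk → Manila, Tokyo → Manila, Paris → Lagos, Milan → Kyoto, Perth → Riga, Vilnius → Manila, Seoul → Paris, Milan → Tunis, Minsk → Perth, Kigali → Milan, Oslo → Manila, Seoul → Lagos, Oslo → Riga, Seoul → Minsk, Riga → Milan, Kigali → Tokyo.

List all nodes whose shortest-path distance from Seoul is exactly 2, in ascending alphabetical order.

Level 0: Seoul
Level 1: Kigali, Lagos, Minsk, Oslo, Paris, Perth, Quito, Tokyo
Level 2: Cairo, Manila, Milan, Riga, Tunis, Vilnius
Level 3: Kyoto

Cairo, Manila, Milan, Riga, Tunis, Vilnius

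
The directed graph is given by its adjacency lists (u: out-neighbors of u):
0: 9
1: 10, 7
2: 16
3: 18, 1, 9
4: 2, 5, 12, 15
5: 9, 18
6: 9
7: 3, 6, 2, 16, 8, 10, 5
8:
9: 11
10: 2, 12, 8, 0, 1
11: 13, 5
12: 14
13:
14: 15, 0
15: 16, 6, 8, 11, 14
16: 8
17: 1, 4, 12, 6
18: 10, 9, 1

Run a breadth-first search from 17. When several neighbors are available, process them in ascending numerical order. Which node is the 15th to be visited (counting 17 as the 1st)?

Visit 17; enqueue 1, 4, 6, 12 → queue [1, 4, 6, 12]
Visit 1; enqueue 7, 10 → queue [4, 6, 12, 7, 10]
Visit 4; enqueue 2, 5, 15 → queue [6, 12, 7, 10, 2, 5, 15]
Visit 6; enqueue 9 → queue [12, 7, 10, 2, 5, 15, 9]
Visit 12; enqueue 14 → queue [7, 10, 2, 5, 15, 9, 14]
Visit 7; enqueue 3, 8, 16 → queue [10, 2, 5, 15, 9, 14, 3, 8, 16]
Visit 10; enqueue 0 → queue [2, 5, 15, 9, 14, 3, 8, 16, 0]
Visit 2 → queue [5, 15, 9, 14, 3, 8, 16, 0]
Visit 5; enqueue 18 → queue [15, 9, 14, 3, 8, 16, 0, 18]
Visit 15; enqueue 11 → queue [9, 14, 3, 8, 16, 0, 18, 11]
Visit 9 → queue [14, 3, 8, 16, 0, 18, 11]
Visit 14 → queue [3, 8, 16, 0, 18, 11]
Visit 3 → queue [8, 16, 0, 18, 11]
Visit 8 → queue [16, 0, 18, 11]
Visit 16 → queue [0, 18, 11]
Visit 0 → queue [18, 11]
Visit 18 → queue [11]
Visit 11; enqueue 13 → queue [13]
Visit 13 → queue []

Visit order: 17, 1, 4, 6, 12, 7, 10, 2, 5, 15, 9, 14, 3, 8, 16, 0, 18, 11, 13

16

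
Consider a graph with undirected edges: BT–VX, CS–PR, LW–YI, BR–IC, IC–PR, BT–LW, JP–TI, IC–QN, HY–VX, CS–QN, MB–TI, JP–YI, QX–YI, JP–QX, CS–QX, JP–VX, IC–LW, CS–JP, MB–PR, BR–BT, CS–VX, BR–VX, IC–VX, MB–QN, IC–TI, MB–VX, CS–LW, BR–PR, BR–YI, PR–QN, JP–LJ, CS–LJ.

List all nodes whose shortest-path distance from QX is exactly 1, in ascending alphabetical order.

Level 0: QX
Level 1: CS, JP, YI
Level 2: BR, LJ, LW, PR, QN, TI, VX
Level 3: BT, HY, IC, MB

CS, JP, YI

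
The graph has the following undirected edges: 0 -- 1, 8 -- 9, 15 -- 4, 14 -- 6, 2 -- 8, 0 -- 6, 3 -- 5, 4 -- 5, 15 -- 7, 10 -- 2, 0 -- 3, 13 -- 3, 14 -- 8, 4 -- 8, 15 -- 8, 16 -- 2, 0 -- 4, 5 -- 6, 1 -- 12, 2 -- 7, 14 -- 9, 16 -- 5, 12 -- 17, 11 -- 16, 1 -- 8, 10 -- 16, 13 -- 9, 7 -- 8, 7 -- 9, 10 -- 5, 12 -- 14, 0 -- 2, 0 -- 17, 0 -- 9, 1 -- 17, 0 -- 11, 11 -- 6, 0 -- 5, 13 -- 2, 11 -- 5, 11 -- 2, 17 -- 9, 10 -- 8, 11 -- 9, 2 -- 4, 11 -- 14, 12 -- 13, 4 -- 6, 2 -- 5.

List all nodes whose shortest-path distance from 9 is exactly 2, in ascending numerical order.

Level 0: 9
Level 1: 0, 7, 8, 11, 13, 14, 17
Level 2: 1, 2, 3, 4, 5, 6, 10, 12, 15, 16

1, 2, 3, 4, 5, 6, 10, 12, 15, 16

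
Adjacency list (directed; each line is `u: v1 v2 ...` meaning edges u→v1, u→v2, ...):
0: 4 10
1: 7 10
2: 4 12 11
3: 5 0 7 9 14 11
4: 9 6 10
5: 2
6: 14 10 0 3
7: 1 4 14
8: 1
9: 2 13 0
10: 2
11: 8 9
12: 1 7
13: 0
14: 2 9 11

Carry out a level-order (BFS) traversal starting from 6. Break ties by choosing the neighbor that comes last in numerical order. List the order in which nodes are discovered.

6, 14, 10, 3, 0, 11, 9, 2, 7, 5, 4, 8, 13, 12, 1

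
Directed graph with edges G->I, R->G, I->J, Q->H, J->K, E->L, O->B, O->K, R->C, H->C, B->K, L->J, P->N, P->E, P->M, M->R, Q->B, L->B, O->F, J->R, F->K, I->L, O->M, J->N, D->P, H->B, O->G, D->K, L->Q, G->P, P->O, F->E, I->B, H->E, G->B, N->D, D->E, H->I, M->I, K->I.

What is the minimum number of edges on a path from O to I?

2

Level 0: O
Level 1: B, F, G, K, M
Level 2: E, I, P, R
Level 3: C, J, L, N
Level 4: D, Q
Level 5: H
I first appears at level 2.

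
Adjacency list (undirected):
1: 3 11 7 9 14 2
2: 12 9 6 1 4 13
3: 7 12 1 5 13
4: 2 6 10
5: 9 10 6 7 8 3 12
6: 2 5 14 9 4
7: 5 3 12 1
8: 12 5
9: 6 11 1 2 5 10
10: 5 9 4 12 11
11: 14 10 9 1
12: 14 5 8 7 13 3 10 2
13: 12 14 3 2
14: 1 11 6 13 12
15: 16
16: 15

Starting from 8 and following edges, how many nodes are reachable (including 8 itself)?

BFS from 8 visits: 8, 12, 5, 14, 13, 10, 7, 3, 2, 9, 6, 11, 1, 4
Reachable nodes: 14 of 16 total.

14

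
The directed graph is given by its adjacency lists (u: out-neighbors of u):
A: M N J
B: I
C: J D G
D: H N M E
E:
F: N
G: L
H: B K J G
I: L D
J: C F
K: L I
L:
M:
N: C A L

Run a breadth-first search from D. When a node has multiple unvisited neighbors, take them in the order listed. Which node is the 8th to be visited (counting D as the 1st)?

J

Visit D; enqueue H, N, M, E → queue [H, N, M, E]
Visit H; enqueue B, K, J, G → queue [N, M, E, B, K, J, G]
Visit N; enqueue C, A, L → queue [M, E, B, K, J, G, C, A, L]
Visit M → queue [E, B, K, J, G, C, A, L]
Visit E → queue [B, K, J, G, C, A, L]
Visit B; enqueue I → queue [K, J, G, C, A, L, I]
Visit K → queue [J, G, C, A, L, I]
Visit J; enqueue F → queue [G, C, A, L, I, F]
Visit G → queue [C, A, L, I, F]
Visit C → queue [A, L, I, F]
Visit A → queue [L, I, F]
Visit L → queue [I, F]
Visit I → queue [F]
Visit F → queue []

Visit order: D, H, N, M, E, B, K, J, G, C, A, L, I, F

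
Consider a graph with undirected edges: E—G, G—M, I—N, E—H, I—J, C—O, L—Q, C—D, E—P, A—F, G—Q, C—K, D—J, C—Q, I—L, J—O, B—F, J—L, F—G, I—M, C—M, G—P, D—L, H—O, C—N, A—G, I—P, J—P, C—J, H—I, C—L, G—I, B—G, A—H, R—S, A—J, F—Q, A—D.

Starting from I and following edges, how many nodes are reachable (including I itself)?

17

BFS from I visits: I, P, N, M, L, J, H, G, E, C, Q, D, O, A, F, B, K
Reachable nodes: 17 of 19 total.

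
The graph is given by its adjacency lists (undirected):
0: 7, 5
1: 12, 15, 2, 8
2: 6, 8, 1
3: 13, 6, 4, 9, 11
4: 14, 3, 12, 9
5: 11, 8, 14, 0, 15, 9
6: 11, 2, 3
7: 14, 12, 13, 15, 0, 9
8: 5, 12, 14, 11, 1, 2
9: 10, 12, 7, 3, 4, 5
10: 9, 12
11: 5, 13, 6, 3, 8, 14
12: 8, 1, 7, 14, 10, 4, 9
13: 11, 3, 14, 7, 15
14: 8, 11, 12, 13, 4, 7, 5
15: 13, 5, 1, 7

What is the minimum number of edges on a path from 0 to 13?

2

Level 0: 0
Level 1: 5, 7
Level 2: 8, 9, 11, 12, 13, 14, 15
Level 3: 1, 2, 3, 4, 6, 10
13 first appears at level 2.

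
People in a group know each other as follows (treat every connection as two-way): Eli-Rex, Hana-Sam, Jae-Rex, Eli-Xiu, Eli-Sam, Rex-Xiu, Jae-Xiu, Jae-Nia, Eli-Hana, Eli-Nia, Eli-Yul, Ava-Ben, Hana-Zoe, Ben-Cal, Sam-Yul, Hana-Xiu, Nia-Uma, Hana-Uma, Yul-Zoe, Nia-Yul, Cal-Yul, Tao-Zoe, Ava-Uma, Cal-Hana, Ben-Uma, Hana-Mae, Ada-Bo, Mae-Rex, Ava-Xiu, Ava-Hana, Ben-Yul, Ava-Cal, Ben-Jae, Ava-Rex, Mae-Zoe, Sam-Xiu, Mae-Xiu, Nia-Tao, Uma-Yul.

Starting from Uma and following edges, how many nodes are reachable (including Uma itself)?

15

BFS from Uma visits: Uma, Yul, Nia, Hana, Ben, Ava, Zoe, Sam, Eli, Cal, Tao, Jae, Xiu, Mae, Rex
Reachable nodes: 15 of 17 total.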